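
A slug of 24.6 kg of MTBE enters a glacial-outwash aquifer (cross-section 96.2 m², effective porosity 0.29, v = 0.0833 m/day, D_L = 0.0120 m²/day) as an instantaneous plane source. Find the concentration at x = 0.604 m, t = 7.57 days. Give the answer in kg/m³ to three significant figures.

For an instantaneous plane source, C(x,t) = M/(n_e·A·√(4πDt)) · exp(−(x−vt)²/(4Dt)), with n_e·A the pore (flow) area.
Plume center vt = 0.0833 × 7.57 = 0.630581 m, so the well at 0.604 m is 0.026581 m upgradient of the peak.
√(4πDt) = 1.068 m, giving peak height M/(n_e·A·√(4πDt)) = 24.6/(0.29 × 96.2 × 1.068) = 0.8256 kg/m³.
(x−vt)²/(4Dt) = (-0.026581)²/(4 × 0.0120 × 7.57) = 0.001944; exp(−0.001944) = 0.9981.
C = 0.8256 × 0.9981 = 0.824 kg/m³.

0.824 kg/m³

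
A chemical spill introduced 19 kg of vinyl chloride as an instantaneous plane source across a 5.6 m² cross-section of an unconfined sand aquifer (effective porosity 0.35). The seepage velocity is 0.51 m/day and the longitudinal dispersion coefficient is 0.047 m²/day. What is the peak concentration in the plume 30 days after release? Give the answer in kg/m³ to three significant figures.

The peak of an instantaneous 1D plume sits at x = vt; there the Gaussian factor is 1 and C_max = M/(n_e·A·√(4πDt)), where n_e·A is the pore area the mass is dissolved in.
√(4πDt) = √(4π × 0.047 × 30) = 4.209 m, so C_max = 19/(0.35 × 5.6 × 4.209) = 2.30 kg/m³.

2.30 kg/m³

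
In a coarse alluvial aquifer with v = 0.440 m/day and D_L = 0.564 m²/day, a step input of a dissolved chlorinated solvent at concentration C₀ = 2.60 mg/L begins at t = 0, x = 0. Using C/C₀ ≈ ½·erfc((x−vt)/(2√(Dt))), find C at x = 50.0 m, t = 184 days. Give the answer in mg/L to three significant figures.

2.56 mg/L

For a continuous step input, C/C₀ ≈ ½·erfc((x−vt)/(2√(Dt))).
vt = 0.440 × 184 = 80.96 m and 2√(Dt) = 2√(0.564 × 184) = 20.37 m.
Argument (x−vt)/(2√(Dt)) = (50.0 − 80.96)/20.37 = -1.520; ½·erfc(-1.520) = 0.9842.
C = 2.60 × 0.9842 = 2.56 mg/L.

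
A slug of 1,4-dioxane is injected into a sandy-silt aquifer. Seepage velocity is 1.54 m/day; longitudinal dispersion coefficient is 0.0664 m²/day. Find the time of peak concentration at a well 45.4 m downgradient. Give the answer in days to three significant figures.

29.5 days

For the 1D instantaneous-source solution, setting ∂C/∂t = 0 at fixed x gives v²t² + 2Dt − x² = 0, so t = (√(D² + v²x²) − D)/v².
√(D² + v²x²) = √(0.0664² + 1.54² × 45.4²) = 69.92; v² = 2.3716.
t = (69.92 − 0.0664)/2.3716 = 29.5 days (vs. the pure-advection estimate x/v = 29.5 d).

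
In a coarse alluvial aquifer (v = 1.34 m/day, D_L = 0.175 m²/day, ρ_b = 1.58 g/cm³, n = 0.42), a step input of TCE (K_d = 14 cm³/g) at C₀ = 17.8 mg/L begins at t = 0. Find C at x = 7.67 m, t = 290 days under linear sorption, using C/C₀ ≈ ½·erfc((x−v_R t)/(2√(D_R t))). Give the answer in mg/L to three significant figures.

6.72 mg/L

Retardation factor R = 1 + ρ_b·K_d/n = 1 + 1.58 × 14/0.42 = 53.67.
Sorption retards both mechanisms: v_R = v/R = 0.02497 m/day, D_R = D/R = 0.003261 m²/day.
v_R·t = 0.02497 × 290 = 7.2413 m; 2√(D_R t) = 1.945 m; argument = (7.67 − 7.2413)/1.945 = 0.2204.
C = C₀ × ½·erfc(0.2204) = 17.8 × 0.3776 = 6.72 mg/L.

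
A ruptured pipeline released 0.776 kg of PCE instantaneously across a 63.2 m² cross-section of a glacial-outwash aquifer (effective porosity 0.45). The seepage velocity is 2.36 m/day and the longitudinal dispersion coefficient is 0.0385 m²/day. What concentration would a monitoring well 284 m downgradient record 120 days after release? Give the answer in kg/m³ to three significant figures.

For an instantaneous plane source, C(x,t) = M/(n_e·A·√(4πDt)) · exp(−(x−vt)²/(4Dt)), with n_e·A the pore (flow) area.
Plume center vt = 2.36 × 120 = 283.2 m, so the well at 284 m is 0.8 m downgradient of the peak.
√(4πDt) = 7.619 m, giving peak height M/(n_e·A·√(4πDt)) = 0.776/(0.45 × 63.2 × 7.619) = 0.003581 kg/m³.
(x−vt)²/(4Dt) = (0.8)²/(4 × 0.0385 × 120) = 0.03463; exp(−0.03463) = 0.9660.
C = 0.003581 × 0.9660 = 0.00346 kg/m³.

0.00346 kg/m³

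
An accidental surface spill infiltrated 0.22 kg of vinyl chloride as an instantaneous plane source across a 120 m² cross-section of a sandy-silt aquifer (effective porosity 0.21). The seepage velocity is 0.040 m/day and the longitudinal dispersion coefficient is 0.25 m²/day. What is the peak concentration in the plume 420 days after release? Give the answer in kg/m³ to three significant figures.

0.000240 kg/m³

The peak of an instantaneous 1D plume sits at x = vt; there the Gaussian factor is 1 and C_max = M/(n_e·A·√(4πDt)), where n_e·A is the pore area the mass is dissolved in.
√(4πDt) = √(4π × 0.25 × 420) = 36.32 m, so C_max = 0.22/(0.21 × 120 × 36.32) = 0.000240 kg/m³.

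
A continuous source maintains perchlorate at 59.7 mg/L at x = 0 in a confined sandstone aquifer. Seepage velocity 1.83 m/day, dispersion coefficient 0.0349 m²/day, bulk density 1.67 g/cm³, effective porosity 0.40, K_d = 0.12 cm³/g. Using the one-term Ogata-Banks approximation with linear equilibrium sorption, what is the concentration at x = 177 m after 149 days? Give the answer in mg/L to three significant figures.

Retardation factor R = 1 + ρ_b·K_d/n = 1 + 1.67 × 0.12/0.40 = 1.501.
Sorption retards both mechanisms: v_R = v/R = 1.219 m/day, D_R = D/R = 0.02325 m²/day.
v_R·t = 1.219 × 149 = 181.631 m; 2√(D_R t) = 3.722 m; argument = (177 − 181.631)/3.722 = -1.244.
C = C₀ × ½·erfc(-1.244) = 59.7 × 0.9607 = 57.4 mg/L.

57.4 mg/L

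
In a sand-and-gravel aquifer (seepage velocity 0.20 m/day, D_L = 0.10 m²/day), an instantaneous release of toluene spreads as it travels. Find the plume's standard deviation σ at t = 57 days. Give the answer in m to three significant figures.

3.38 m

Dispersive spreading gives a Gaussian with σ² = 2Dt; advection only shifts the center.
σ = √(2 × 0.10 × 57) = 3.38 m.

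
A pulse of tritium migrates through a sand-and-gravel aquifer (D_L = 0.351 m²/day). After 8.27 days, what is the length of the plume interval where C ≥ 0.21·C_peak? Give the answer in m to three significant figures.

8.51 m

The plume is Gaussian with σ = √(2Dt) = √(2 × 0.351 × 8.27) = 2.409 m.
C/C_peak = exp(−Δx²/(2σ²)) = 0.21 ⇒ Δx = σ·√(−2 ln 0.21) = 2.409 × 1.767 = 4.257 m.
Width = 2Δx = 8.51 m.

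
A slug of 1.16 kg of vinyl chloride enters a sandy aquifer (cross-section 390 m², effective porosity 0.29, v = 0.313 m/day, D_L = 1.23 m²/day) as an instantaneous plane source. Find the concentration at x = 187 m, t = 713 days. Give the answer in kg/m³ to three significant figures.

For an instantaneous plane source, C(x,t) = M/(n_e·A·√(4πDt)) · exp(−(x−vt)²/(4Dt)), with n_e·A the pore (flow) area.
Plume center vt = 0.313 × 713 = 223.169 m, so the well at 187 m is 36.169 m upgradient of the peak.
√(4πDt) = 105.0 m, giving peak height M/(n_e·A·√(4πDt)) = 1.16/(0.29 × 390 × 105.0) = 9.768e-05 kg/m³.
(x−vt)²/(4Dt) = (-36.169)²/(4 × 1.23 × 713) = 0.3729; exp(−0.3729) = 0.6887.
C = 9.768e-05 × 0.6887 = 6.73e-05 kg/m³.

6.73e-05 kg/m³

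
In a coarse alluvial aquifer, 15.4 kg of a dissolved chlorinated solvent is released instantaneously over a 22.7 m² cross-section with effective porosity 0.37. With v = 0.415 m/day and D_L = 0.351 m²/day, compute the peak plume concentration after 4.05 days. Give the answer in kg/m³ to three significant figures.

0.434 kg/m³

The peak of an instantaneous 1D plume sits at x = vt; there the Gaussian factor is 1 and C_max = M/(n_e·A·√(4πDt)), where n_e·A is the pore area the mass is dissolved in.
√(4πDt) = √(4π × 0.351 × 4.05) = 4.227 m, so C_max = 15.4/(0.37 × 22.7 × 4.227) = 0.434 kg/m³.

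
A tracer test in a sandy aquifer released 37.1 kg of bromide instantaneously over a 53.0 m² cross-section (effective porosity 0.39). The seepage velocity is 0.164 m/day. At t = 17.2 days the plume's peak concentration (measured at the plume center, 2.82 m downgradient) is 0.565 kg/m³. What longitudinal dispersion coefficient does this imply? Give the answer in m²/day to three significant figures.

At the plume center C_max = M/(n_e·A·√(4πDt)), so D = M²/(4πt·(n_e·A·C_max)²).
n_e·A·C_max = 0.39 × 53.0 × 0.565 = 11.68 kg/m.
D = 37.1²/(4π × 17.2 × 11.68²) = 0.0467 m²/day.

0.0467 m²/day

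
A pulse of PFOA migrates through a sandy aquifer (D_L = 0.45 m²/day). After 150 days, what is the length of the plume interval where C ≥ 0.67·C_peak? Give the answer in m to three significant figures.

20.8 m

The plume is Gaussian with σ = √(2Dt) = √(2 × 0.45 × 150) = 11.62 m.
C/C_peak = exp(−Δx²/(2σ²)) = 0.67 ⇒ Δx = σ·√(−2 ln 0.67) = 11.62 × 0.8950 = 10.40 m.
Width = 2Δx = 20.8 m.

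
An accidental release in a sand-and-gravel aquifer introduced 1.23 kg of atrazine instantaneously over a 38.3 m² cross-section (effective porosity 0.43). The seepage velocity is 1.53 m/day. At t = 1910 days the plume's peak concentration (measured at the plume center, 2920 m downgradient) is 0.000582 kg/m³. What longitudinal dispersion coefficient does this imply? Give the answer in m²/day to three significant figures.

At the plume center C_max = M/(n_e·A·√(4πDt)), so D = M²/(4πt·(n_e·A·C_max)²).
n_e·A·C_max = 0.43 × 38.3 × 0.000582 = 0.009585 kg/m.
D = 1.23²/(4π × 1910 × 0.009585²) = 0.686 m²/day.

0.686 m²/day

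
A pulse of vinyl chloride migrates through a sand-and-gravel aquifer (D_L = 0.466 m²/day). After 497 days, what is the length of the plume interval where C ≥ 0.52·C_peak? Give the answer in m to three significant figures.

49.2 m

The plume is Gaussian with σ = √(2Dt) = √(2 × 0.466 × 497) = 21.52 m.
C/C_peak = exp(−Δx²/(2σ²)) = 0.52 ⇒ Δx = σ·√(−2 ln 0.52) = 21.52 × 1.144 = 24.62 m.
Width = 2Δx = 49.2 m.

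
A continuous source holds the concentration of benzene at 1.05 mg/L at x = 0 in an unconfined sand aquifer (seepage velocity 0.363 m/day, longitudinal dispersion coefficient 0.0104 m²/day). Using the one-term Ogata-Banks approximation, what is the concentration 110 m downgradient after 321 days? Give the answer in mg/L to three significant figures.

For a continuous step input, C/C₀ ≈ ½·erfc((x−vt)/(2√(Dt))).
vt = 0.363 × 321 = 116.523 m and 2√(Dt) = 2√(0.0104 × 321) = 3.654 m.
Argument (x−vt)/(2√(Dt)) = (110 − 116.523)/3.654 = -1.785; ½·erfc(-1.785) = 0.9942.
C = 1.05 × 0.9942 = 1.04 mg/L.

1.04 mg/L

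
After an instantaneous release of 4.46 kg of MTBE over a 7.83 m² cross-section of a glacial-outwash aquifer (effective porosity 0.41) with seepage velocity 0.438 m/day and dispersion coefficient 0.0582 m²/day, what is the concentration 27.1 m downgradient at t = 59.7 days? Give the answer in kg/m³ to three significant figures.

For an instantaneous plane source, C(x,t) = M/(n_e·A·√(4πDt)) · exp(−(x−vt)²/(4Dt)), with n_e·A the pore (flow) area.
Plume center vt = 0.438 × 59.7 = 26.1486 m, so the well at 27.1 m is 0.9514 m downgradient of the peak.
√(4πDt) = 6.608 m, giving peak height M/(n_e·A·√(4πDt)) = 4.46/(0.41 × 7.83 × 6.608) = 0.2102 kg/m³.
(x−vt)²/(4Dt) = (0.9514)²/(4 × 0.0582 × 59.7) = 0.06513; exp(−0.06513) = 0.9369.
C = 0.2102 × 0.9369 = 0.197 kg/m³.

0.197 kg/m³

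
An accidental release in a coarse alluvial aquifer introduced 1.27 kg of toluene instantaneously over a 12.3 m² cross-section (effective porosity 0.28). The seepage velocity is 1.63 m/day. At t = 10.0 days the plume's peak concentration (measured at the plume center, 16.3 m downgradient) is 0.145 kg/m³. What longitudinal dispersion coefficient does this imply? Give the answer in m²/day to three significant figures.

0.0515 m²/day

At the plume center C_max = M/(n_e·A·√(4πDt)), so D = M²/(4πt·(n_e·A·C_max)²).
n_e·A·C_max = 0.28 × 12.3 × 0.145 = 0.4994 kg/m.
D = 1.27²/(4π × 10.0 × 0.4994²) = 0.0515 m²/day.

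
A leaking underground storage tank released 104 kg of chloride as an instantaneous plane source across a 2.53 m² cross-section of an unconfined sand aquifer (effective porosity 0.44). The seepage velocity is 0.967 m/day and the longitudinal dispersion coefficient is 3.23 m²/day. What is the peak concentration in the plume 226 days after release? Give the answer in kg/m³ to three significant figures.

The peak of an instantaneous 1D plume sits at x = vt; there the Gaussian factor is 1 and C_max = M/(n_e·A·√(4πDt)), where n_e·A is the pore area the mass is dissolved in.
√(4πDt) = √(4π × 3.23 × 226) = 95.78 m, so C_max = 104/(0.44 × 2.53 × 95.78) = 0.975 kg/m³.

0.975 kg/m³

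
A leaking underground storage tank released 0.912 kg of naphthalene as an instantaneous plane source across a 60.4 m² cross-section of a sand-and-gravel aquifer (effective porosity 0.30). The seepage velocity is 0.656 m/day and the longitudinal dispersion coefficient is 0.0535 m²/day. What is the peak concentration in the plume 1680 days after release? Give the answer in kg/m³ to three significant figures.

The peak of an instantaneous 1D plume sits at x = vt; there the Gaussian factor is 1 and C_max = M/(n_e·A·√(4πDt)), where n_e·A is the pore area the mass is dissolved in.
√(4πDt) = √(4π × 0.0535 × 1680) = 33.61 m, so C_max = 0.912/(0.30 × 60.4 × 33.61) = 0.00150 kg/m³.

0.00150 kg/m³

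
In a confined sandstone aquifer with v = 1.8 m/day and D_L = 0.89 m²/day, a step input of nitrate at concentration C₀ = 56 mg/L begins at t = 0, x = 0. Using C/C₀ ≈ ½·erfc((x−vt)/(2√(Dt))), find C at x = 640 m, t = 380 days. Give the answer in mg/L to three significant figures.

53.5 mg/L

For a continuous step input, C/C₀ ≈ ½·erfc((x−vt)/(2√(Dt))).
vt = 1.8 × 380 = 684 m and 2√(Dt) = 2√(0.89 × 380) = 36.78 m.
Argument (x−vt)/(2√(Dt)) = (640 − 684)/36.78 = -1.196; ½·erfc(-1.196) = 0.9546.
C = 56 × 0.9546 = 53.5 mg/L.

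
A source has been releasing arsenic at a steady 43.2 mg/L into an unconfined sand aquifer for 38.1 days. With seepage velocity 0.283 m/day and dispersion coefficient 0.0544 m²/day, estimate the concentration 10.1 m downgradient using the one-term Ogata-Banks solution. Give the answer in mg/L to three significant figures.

For a continuous step input, C/C₀ ≈ ½·erfc((x−vt)/(2√(Dt))).
vt = 0.283 × 38.1 = 10.7823 m and 2√(Dt) = 2√(0.0544 × 38.1) = 2.879 m.
Argument (x−vt)/(2√(Dt)) = (10.1 − 10.7823)/2.879 = -0.2370; ½·erfc(-0.2370) = 0.6313.
C = 43.2 × 0.6313 = 27.3 mg/L.

27.3 mg/L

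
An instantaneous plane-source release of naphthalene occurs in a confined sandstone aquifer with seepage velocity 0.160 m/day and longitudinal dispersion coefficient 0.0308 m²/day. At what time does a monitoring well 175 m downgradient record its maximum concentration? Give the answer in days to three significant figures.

1090 days

For the 1D instantaneous-source solution, setting ∂C/∂t = 0 at fixed x gives v²t² + 2Dt − x² = 0, so t = (√(D² + v²x²) − D)/v².
√(D² + v²x²) = √(0.0308² + 0.160² × 175²) = 28.00; v² = 0.0256.
t = (28.00 − 0.0308)/0.0256 = 1090 days (vs. the pure-advection estimate x/v = 1090 d).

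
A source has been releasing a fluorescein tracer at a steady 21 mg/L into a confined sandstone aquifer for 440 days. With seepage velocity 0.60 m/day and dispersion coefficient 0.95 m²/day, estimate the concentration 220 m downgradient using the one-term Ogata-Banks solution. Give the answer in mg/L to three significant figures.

19.7 mg/L

For a continuous step input, C/C₀ ≈ ½·erfc((x−vt)/(2√(Dt))).
vt = 0.60 × 440 = 264 m and 2√(Dt) = 2√(0.95 × 440) = 40.89 m.
Argument (x−vt)/(2√(Dt)) = (220 − 264)/40.89 = -1.076; ½·erfc(-1.076) = 0.9360.
C = 21 × 0.9360 = 19.7 mg/L.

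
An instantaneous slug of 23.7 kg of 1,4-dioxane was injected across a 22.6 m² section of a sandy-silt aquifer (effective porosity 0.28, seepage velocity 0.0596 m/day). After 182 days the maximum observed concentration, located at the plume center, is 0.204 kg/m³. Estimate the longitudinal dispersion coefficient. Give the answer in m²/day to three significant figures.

0.147 m²/day

At the plume center C_max = M/(n_e·A·√(4πDt)), so D = M²/(4πt·(n_e·A·C_max)²).
n_e·A·C_max = 0.28 × 22.6 × 0.204 = 1.291 kg/m.
D = 23.7²/(4π × 182 × 1.291²) = 0.147 m²/day.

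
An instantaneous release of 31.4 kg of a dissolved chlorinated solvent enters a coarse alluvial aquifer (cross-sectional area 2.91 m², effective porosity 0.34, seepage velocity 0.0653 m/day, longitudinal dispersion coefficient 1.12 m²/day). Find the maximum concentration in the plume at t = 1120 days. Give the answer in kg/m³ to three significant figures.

0.253 kg/m³

The peak of an instantaneous 1D plume sits at x = vt; there the Gaussian factor is 1 and C_max = M/(n_e·A·√(4πDt)), where n_e·A is the pore area the mass is dissolved in.
√(4πDt) = √(4π × 1.12 × 1120) = 125.6 m, so C_max = 31.4/(0.34 × 2.91 × 125.6) = 0.253 kg/m³.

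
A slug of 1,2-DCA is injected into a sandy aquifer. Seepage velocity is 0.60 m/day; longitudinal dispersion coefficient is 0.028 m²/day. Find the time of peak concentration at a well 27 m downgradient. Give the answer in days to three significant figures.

For the 1D instantaneous-source solution, setting ∂C/∂t = 0 at fixed x gives v²t² + 2Dt − x² = 0, so t = (√(D² + v²x²) − D)/v².
√(D² + v²x²) = √(0.028² + 0.60² × 27²) = 16.20; v² = 0.36.
t = (16.20 − 0.028)/0.36 = 44.9 days (vs. the pure-advection estimate x/v = 45.0 d).

44.9 days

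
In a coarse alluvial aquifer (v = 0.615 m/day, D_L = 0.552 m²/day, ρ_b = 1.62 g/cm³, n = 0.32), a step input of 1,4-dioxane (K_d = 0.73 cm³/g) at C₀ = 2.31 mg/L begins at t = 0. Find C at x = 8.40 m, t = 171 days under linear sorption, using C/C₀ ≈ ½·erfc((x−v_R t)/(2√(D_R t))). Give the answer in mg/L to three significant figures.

2.28 mg/L

Retardation factor R = 1 + ρ_b·K_d/n = 1 + 1.62 × 0.73/0.32 = 4.696.
Sorption retards both mechanisms: v_R = v/R = 0.1310 m/day, D_R = D/R = 0.1175 m²/day.
v_R·t = 0.1310 × 171 = 22.401 m; 2√(D_R t) = 8.965 m; argument = (8.40 − 22.401)/8.965 = -1.562.
C = C₀ × ½·erfc(-1.562) = 2.31 × 0.9864 = 2.28 mg/L.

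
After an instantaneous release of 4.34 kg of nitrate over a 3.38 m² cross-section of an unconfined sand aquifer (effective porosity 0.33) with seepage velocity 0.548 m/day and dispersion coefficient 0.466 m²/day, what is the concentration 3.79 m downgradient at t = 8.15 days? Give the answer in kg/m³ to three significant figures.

For an instantaneous plane source, C(x,t) = M/(n_e·A·√(4πDt)) · exp(−(x−vt)²/(4Dt)), with n_e·A the pore (flow) area.
Plume center vt = 0.548 × 8.15 = 4.4662 m, so the well at 3.79 m is 0.6762 m upgradient of the peak.
√(4πDt) = 6.908 m, giving peak height M/(n_e·A·√(4πDt)) = 4.34/(0.33 × 3.38 × 6.908) = 0.5633 kg/m³.
(x−vt)²/(4Dt) = (-0.6762)²/(4 × 0.466 × 8.15) = 0.03010; exp(−0.03010) = 0.9703.
C = 0.5633 × 0.9703 = 0.547 kg/m³.

0.547 kg/m³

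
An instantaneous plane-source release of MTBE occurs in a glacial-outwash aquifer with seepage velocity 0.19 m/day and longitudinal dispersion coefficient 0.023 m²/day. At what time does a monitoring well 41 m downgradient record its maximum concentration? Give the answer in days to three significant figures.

215 days

For the 1D instantaneous-source solution, setting ∂C/∂t = 0 at fixed x gives v²t² + 2Dt − x² = 0, so t = (√(D² + v²x²) − D)/v².
√(D² + v²x²) = √(0.023² + 0.19² × 41²) = 7.790; v² = 0.0361.
t = (7.790 − 0.023)/0.0361 = 215 days (vs. the pure-advection estimate x/v = 216 d).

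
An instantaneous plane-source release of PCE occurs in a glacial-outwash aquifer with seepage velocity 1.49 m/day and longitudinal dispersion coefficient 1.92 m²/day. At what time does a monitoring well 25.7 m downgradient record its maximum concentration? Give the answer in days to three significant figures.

For the 1D instantaneous-source solution, setting ∂C/∂t = 0 at fixed x gives v²t² + 2Dt − x² = 0, so t = (√(D² + v²x²) − D)/v².
√(D² + v²x²) = √(1.92² + 1.49² × 25.7²) = 38.34; v² = 2.2201.
t = (38.34 − 1.92)/2.2201 = 16.4 days (vs. the pure-advection estimate x/v = 17.2 d).

16.4 days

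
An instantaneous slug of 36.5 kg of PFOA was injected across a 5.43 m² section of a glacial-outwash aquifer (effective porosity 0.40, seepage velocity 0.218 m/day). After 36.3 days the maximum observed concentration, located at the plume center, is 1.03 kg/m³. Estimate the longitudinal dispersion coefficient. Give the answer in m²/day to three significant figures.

0.584 m²/day

At the plume center C_max = M/(n_e·A·√(4πDt)), so D = M²/(4πt·(n_e·A·C_max)²).
n_e·A·C_max = 0.40 × 5.43 × 1.03 = 2.237 kg/m.
D = 36.5²/(4π × 36.3 × 2.237²) = 0.584 m²/day.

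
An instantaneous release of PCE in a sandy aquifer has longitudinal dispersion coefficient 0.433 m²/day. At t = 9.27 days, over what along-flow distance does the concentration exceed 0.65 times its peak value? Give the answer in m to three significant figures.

The plume is Gaussian with σ = √(2Dt) = √(2 × 0.433 × 9.27) = 2.833 m.
C/C_peak = exp(−Δx²/(2σ²)) = 0.65 ⇒ Δx = σ·√(−2 ln 0.65) = 2.833 × 0.9282 = 2.630 m.
Width = 2Δx = 5.26 m.

5.26 m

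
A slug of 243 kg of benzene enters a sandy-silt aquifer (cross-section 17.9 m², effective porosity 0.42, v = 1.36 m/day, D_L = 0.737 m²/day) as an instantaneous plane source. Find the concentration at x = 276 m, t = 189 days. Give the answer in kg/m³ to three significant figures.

0.405 kg/m³

For an instantaneous plane source, C(x,t) = M/(n_e·A·√(4πDt)) · exp(−(x−vt)²/(4Dt)), with n_e·A the pore (flow) area.
Plume center vt = 1.36 × 189 = 257.04 m, so the well at 276 m is 18.96 m downgradient of the peak.
√(4πDt) = 41.84 m, giving peak height M/(n_e·A·√(4πDt)) = 243/(0.42 × 17.9 × 41.84) = 0.7725 kg/m³.
(x−vt)²/(4Dt) = (18.96)²/(4 × 0.737 × 189) = 0.6452; exp(−0.6452) = 0.5246.
C = 0.7725 × 0.5246 = 0.405 kg/m³.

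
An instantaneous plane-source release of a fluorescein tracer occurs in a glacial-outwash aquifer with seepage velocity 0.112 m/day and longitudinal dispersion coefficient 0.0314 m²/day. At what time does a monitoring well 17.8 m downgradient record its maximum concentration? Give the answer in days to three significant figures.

156 days

For the 1D instantaneous-source solution, setting ∂C/∂t = 0 at fixed x gives v²t² + 2Dt − x² = 0, so t = (√(D² + v²x²) − D)/v².
√(D² + v²x²) = √(0.0314² + 0.112² × 17.8²) = 1.994; v² = 0.012544.
t = (1.994 − 0.0314)/0.012544 = 156 days (vs. the pure-advection estimate x/v = 159 d).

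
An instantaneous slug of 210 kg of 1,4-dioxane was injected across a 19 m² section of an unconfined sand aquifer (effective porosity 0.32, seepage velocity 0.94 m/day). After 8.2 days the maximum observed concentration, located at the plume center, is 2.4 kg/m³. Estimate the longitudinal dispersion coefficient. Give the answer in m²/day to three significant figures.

At the plume center C_max = M/(n_e·A·√(4πDt)), so D = M²/(4πt·(n_e·A·C_max)²).
n_e·A·C_max = 0.32 × 19 × 2.4 = 14.59 kg/m.
D = 210²/(4π × 8.2 × 14.59²) = 2.01 m²/day.

2.01 m²/day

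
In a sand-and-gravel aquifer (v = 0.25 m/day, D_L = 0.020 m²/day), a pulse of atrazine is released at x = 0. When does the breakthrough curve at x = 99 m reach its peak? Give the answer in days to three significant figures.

396 days

For the 1D instantaneous-source solution, setting ∂C/∂t = 0 at fixed x gives v²t² + 2Dt − x² = 0, so t = (√(D² + v²x²) − D)/v².
√(D² + v²x²) = √(0.020² + 0.25² × 99²) = 24.75; v² = 0.0625.
t = (24.75 − 0.020)/0.0625 = 396 days (vs. the pure-advection estimate x/v = 396 d).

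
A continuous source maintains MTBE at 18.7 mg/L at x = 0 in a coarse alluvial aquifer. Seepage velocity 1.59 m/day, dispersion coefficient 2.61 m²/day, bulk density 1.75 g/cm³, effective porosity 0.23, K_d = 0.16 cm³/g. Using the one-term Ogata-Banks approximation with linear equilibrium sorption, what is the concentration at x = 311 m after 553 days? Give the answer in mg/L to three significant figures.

18.5 mg/L

Retardation factor R = 1 + ρ_b·K_d/n = 1 + 1.75 × 0.16/0.23 = 2.217.
Sorption retards both mechanisms: v_R = v/R = 0.7172 m/day, D_R = D/R = 1.177 m²/day.
v_R·t = 0.7172 × 553 = 396.6116 m; 2√(D_R t) = 51.02 m; argument = (311 − 396.6116)/51.02 = -1.678.
C = C₀ × ½·erfc(-1.678) = 18.7 × 0.9912 = 18.5 mg/L.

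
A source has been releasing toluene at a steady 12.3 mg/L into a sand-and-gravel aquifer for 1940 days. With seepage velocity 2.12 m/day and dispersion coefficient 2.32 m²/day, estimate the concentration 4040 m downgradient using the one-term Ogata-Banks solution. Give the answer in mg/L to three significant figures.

9.58 mg/L

For a continuous step input, C/C₀ ≈ ½·erfc((x−vt)/(2√(Dt))).
vt = 2.12 × 1940 = 4112.8 m and 2√(Dt) = 2√(2.32 × 1940) = 134.2 m.
Argument (x−vt)/(2√(Dt)) = (4040 − 4112.8)/134.2 = -0.5425; ½·erfc(-0.5425) = 0.7785.
C = 12.3 × 0.7785 = 9.58 mg/L.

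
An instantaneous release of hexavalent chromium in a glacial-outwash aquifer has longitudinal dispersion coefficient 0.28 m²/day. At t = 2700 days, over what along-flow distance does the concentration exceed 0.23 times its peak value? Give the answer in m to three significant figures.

The plume is Gaussian with σ = √(2Dt) = √(2 × 0.28 × 2700) = 38.88 m.
C/C_peak = exp(−Δx²/(2σ²)) = 0.23 ⇒ Δx = σ·√(−2 ln 0.23) = 38.88 × 1.714 = 66.64 m.
Width = 2Δx = 133 m.

133 m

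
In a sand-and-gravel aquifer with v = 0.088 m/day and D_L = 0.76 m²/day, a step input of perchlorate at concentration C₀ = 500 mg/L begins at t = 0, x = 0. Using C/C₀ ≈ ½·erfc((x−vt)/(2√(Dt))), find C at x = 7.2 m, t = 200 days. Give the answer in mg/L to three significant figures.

For a continuous step input, C/C₀ ≈ ½·erfc((x−vt)/(2√(Dt))).
vt = 0.088 × 200 = 17.6 m and 2√(Dt) = 2√(0.76 × 200) = 24.66 m.
Argument (x−vt)/(2√(Dt)) = (7.2 − 17.6)/24.66 = -0.4217; ½·erfc(-0.4217) = 0.7245.
C = 500 × 0.7245 = 362 mg/L.

362 mg/L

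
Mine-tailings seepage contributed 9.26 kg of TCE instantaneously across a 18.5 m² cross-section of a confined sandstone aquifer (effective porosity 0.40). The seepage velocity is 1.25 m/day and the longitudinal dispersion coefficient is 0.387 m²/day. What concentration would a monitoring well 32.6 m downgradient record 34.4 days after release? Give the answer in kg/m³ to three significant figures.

For an instantaneous plane source, C(x,t) = M/(n_e·A·√(4πDt)) · exp(−(x−vt)²/(4Dt)), with n_e·A the pore (flow) area.
Plume center vt = 1.25 × 34.4 = 43 m, so the well at 32.6 m is 10.4 m upgradient of the peak.
√(4πDt) = 12.93 m, giving peak height M/(n_e·A·√(4πDt)) = 9.26/(0.40 × 18.5 × 12.93) = 0.09678 kg/m³.
(x−vt)²/(4Dt) = (-10.4)²/(4 × 0.387 × 34.4) = 2.031; exp(−2.031) = 0.1312.
C = 0.09678 × 0.1312 = 0.0127 kg/m³.

0.0127 kg/m³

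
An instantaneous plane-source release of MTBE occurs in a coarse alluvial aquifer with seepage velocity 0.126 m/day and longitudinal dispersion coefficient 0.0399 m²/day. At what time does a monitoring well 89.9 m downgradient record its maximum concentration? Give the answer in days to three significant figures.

For the 1D instantaneous-source solution, setting ∂C/∂t = 0 at fixed x gives v²t² + 2Dt − x² = 0, so t = (√(D² + v²x²) − D)/v².
√(D² + v²x²) = √(0.0399² + 0.126² × 89.9²) = 11.33; v² = 0.015876.
t = (11.33 − 0.0399)/0.015876 = 711 days (vs. the pure-advection estimate x/v = 713 d).

711 days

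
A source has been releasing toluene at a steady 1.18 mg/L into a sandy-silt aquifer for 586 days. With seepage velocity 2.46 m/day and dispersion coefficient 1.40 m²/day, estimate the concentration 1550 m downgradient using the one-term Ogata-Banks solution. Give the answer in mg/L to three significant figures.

0.00438 mg/L

For a continuous step input, C/C₀ ≈ ½·erfc((x−vt)/(2√(Dt))).
vt = 2.46 × 586 = 1441.56 m and 2√(Dt) = 2√(1.40 × 586) = 57.29 m.
Argument (x−vt)/(2√(Dt)) = (1550 − 1441.56)/57.29 = 1.893; ½·erfc(1.893) = 0.003713.
C = 1.18 × 0.003713 = 0.00438 mg/L.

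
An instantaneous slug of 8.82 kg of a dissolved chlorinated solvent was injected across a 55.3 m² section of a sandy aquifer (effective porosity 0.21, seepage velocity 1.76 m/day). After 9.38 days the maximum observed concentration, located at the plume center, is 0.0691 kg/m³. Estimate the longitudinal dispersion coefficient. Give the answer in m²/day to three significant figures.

At the plume center C_max = M/(n_e·A·√(4πDt)), so D = M²/(4πt·(n_e·A·C_max)²).
n_e·A·C_max = 0.21 × 55.3 × 0.0691 = 0.8025 kg/m.
D = 8.82²/(4π × 9.38 × 0.8025²) = 1.02 m²/day.

1.02 m²/day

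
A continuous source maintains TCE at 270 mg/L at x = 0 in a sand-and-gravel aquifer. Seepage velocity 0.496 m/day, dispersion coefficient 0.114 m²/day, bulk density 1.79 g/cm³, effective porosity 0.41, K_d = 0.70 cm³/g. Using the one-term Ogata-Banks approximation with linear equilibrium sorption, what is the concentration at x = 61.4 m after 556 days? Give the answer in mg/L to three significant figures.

Retardation factor R = 1 + ρ_b·K_d/n = 1 + 1.79 × 0.70/0.41 = 4.056.
Sorption retards both mechanisms: v_R = v/R = 0.1223 m/day, D_R = D/R = 0.02811 m²/day.
v_R·t = 0.1223 × 556 = 67.9988 m; 2√(D_R t) = 7.907 m; argument = (61.4 − 67.9988)/7.907 = -0.8346.
C = C₀ × ½·erfc(-0.8346) = 270 × 0.8811 = 238 mg/L.

238 mg/L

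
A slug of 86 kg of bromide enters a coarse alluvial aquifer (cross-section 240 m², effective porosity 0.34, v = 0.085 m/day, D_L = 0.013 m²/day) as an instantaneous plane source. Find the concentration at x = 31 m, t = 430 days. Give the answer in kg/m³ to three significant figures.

For an instantaneous plane source, C(x,t) = M/(n_e·A·√(4πDt)) · exp(−(x−vt)²/(4Dt)), with n_e·A the pore (flow) area.
Plume center vt = 0.085 × 430 = 36.55 m, so the well at 31 m is 5.55 m upgradient of the peak.
√(4πDt) = 8.381 m, giving peak height M/(n_e·A·√(4πDt)) = 86/(0.34 × 240 × 8.381) = 0.1258 kg/m³.
(x−vt)²/(4Dt) = (-5.55)²/(4 × 0.013 × 430) = 1.378; exp(−1.378) = 0.2521.
C = 0.1258 × 0.2521 = 0.0317 kg/m³.

0.0317 kg/m³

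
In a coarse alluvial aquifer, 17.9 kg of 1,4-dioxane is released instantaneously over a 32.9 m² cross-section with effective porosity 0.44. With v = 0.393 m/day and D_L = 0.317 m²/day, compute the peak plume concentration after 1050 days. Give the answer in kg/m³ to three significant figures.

The peak of an instantaneous 1D plume sits at x = vt; there the Gaussian factor is 1 and C_max = M/(n_e·A·√(4πDt)), where n_e·A is the pore area the mass is dissolved in.
√(4πDt) = √(4π × 0.317 × 1050) = 64.67 m, so C_max = 17.9/(0.44 × 32.9 × 64.67) = 0.0191 kg/m³.

0.0191 kg/m³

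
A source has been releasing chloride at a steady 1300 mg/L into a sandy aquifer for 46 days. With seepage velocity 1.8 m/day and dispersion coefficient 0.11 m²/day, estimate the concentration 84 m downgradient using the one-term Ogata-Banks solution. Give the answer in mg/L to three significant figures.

For a continuous step input, C/C₀ ≈ ½·erfc((x−vt)/(2√(Dt))).
vt = 1.8 × 46 = 82.8 m and 2√(Dt) = 2√(0.11 × 46) = 4.499 m.
Argument (x−vt)/(2√(Dt)) = (84 − 82.8)/4.499 = 0.2667; ½·erfc(0.2667) = 0.3530.
C = 1300 × 0.3530 = 459 mg/L.

459 mg/L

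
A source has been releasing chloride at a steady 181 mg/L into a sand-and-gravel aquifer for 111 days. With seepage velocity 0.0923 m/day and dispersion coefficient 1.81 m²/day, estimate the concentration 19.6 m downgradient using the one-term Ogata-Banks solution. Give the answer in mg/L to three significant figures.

For a continuous step input, C/C₀ ≈ ½·erfc((x−vt)/(2√(Dt))).
vt = 0.0923 × 111 = 10.2453 m and 2√(Dt) = 2√(1.81 × 111) = 28.35 m.
Argument (x−vt)/(2√(Dt)) = (19.6 − 10.2453)/28.35 = 0.3300; ½·erfc(0.3300) = 0.3204.
C = 181 × 0.3204 = 58.0 mg/L.

58.0 mg/L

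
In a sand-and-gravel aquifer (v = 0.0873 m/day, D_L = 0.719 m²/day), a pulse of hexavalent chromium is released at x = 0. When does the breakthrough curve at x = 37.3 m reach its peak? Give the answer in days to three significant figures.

343 days

For the 1D instantaneous-source solution, setting ∂C/∂t = 0 at fixed x gives v²t² + 2Dt − x² = 0, so t = (√(D² + v²x²) − D)/v².
√(D² + v²x²) = √(0.719² + 0.0873² × 37.3²) = 3.335; v² = 0.00762129.
t = (3.335 − 0.719)/0.00762129 = 343 days (vs. the pure-advection estimate x/v = 427 d).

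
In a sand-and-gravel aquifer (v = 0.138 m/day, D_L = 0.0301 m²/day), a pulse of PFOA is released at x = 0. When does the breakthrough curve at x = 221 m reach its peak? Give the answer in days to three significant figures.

1600 days

For the 1D instantaneous-source solution, setting ∂C/∂t = 0 at fixed x gives v²t² + 2Dt − x² = 0, so t = (√(D² + v²x²) − D)/v².
√(D² + v²x²) = √(0.0301² + 0.138² × 221²) = 30.50; v² = 0.019044.
t = (30.50 − 0.0301)/0.019044 = 1600 days (vs. the pure-advection estimate x/v = 1600 d).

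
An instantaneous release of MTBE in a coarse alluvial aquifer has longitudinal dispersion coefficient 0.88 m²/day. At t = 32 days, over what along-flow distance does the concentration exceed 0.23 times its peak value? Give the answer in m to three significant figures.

25.7 m

The plume is Gaussian with σ = √(2Dt) = √(2 × 0.88 × 32) = 7.505 m.
C/C_peak = exp(−Δx²/(2σ²)) = 0.23 ⇒ Δx = σ·√(−2 ln 0.23) = 7.505 × 1.714 = 12.86 m.
Width = 2Δx = 25.7 m.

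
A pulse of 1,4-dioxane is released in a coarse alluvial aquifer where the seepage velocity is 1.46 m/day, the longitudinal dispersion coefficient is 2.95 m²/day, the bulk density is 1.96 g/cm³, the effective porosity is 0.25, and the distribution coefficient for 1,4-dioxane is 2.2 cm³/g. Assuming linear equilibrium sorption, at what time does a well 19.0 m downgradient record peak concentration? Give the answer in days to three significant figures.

214 days

Retardation factor R = 1 + ρ_b·K_d/n = 1 + 1.96 × 2.2/0.25 = 18.25.
Sorption retards both mechanisms: v_R = v/R = 0.08000 m/day, D_R = D/R = 0.1616 m²/day.
Peak time from v_R²t² + 2D_R t − x² = 0: t = (√(D_R² + v_R²x²) − D_R)/v_R².
√(D_R² + v_R²x²) = √(0.1616² + 0.08000² × 19.0²) = 1.529; v_R² = 0.006400.
t = (1.529 − 0.1616)/0.006400 = 214 days.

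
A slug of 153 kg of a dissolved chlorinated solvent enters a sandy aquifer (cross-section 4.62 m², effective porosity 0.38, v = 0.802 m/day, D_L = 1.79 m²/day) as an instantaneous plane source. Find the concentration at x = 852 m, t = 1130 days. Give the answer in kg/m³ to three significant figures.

For an instantaneous plane source, C(x,t) = M/(n_e·A·√(4πDt)) · exp(−(x−vt)²/(4Dt)), with n_e·A the pore (flow) area.
Plume center vt = 0.802 × 1130 = 906.26 m, so the well at 852 m is 54.26 m upgradient of the peak.
√(4πDt) = 159.4 m, giving peak height M/(n_e·A·√(4πDt)) = 153/(0.38 × 4.62 × 159.4) = 0.5467 kg/m³.
(x−vt)²/(4Dt) = (-54.26)²/(4 × 1.79 × 1130) = 0.3639; exp(−0.3639) = 0.6950.
C = 0.5467 × 0.6950 = 0.380 kg/m³.

0.380 kg/m³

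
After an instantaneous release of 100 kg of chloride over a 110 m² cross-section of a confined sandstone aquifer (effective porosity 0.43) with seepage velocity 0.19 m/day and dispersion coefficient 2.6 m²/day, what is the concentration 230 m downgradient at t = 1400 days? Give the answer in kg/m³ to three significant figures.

0.00904 kg/m³

For an instantaneous plane source, C(x,t) = M/(n_e·A·√(4πDt)) · exp(−(x−vt)²/(4Dt)), with n_e·A the pore (flow) area.
Plume center vt = 0.19 × 1400 = 266 m, so the well at 230 m is 36 m upgradient of the peak.
√(4πDt) = 213.9 m, giving peak height M/(n_e·A·√(4πDt)) = 100/(0.43 × 110 × 213.9) = 0.009884 kg/m³.
(x−vt)²/(4Dt) = (-36)²/(4 × 2.6 × 1400) = 0.08901; exp(−0.08901) = 0.9148.
C = 0.009884 × 0.9148 = 0.00904 kg/m³.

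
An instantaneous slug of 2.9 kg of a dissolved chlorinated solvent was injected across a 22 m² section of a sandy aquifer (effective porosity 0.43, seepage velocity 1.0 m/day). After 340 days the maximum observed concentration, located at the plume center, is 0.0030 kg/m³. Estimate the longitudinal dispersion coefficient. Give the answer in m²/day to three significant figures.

2.44 m²/day

At the plume center C_max = M/(n_e·A·√(4πDt)), so D = M²/(4πt·(n_e·A·C_max)²).
n_e·A·C_max = 0.43 × 22 × 0.0030 = 0.02838 kg/m.
D = 2.9²/(4π × 340 × 0.02838²) = 2.44 m²/day.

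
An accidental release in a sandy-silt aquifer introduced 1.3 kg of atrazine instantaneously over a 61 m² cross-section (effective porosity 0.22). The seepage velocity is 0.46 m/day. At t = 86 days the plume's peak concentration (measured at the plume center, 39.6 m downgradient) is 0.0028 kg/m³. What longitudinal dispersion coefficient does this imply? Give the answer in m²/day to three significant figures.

1.11 m²/day

At the plume center C_max = M/(n_e·A·√(4πDt)), so D = M²/(4πt·(n_e·A·C_max)²).
n_e·A·C_max = 0.22 × 61 × 0.0028 = 0.03758 kg/m.
D = 1.3²/(4π × 86 × 0.03758²) = 1.11 m²/day.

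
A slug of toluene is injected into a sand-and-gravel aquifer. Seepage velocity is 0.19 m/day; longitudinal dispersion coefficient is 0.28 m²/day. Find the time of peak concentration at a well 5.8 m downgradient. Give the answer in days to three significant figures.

For the 1D instantaneous-source solution, setting ∂C/∂t = 0 at fixed x gives v²t² + 2Dt − x² = 0, so t = (√(D² + v²x²) − D)/v².
√(D² + v²x²) = √(0.28² + 0.19² × 5.8²) = 1.137; v² = 0.0361.
t = (1.137 − 0.28)/0.0361 = 23.7 days (vs. the pure-advection estimate x/v = 30.5 d).

23.7 days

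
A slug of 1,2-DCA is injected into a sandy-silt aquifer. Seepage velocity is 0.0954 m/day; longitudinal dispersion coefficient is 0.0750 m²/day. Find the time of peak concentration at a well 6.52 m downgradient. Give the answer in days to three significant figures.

60.6 days

For the 1D instantaneous-source solution, setting ∂C/∂t = 0 at fixed x gives v²t² + 2Dt − x² = 0, so t = (√(D² + v²x²) − D)/v².
√(D² + v²x²) = √(0.0750² + 0.0954² × 6.52²) = 0.6265; v² = 0.00910116.
t = (0.6265 − 0.0750)/0.00910116 = 60.6 days (vs. the pure-advection estimate x/v = 68.3 d).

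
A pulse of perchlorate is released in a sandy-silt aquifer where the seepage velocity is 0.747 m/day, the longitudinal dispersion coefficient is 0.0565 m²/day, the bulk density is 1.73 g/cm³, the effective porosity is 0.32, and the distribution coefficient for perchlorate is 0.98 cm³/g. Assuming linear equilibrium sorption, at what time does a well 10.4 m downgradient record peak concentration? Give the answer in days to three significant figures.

87.0 days

Retardation factor R = 1 + ρ_b·K_d/n = 1 + 1.73 × 0.98/0.32 = 6.298.
Sorption retards both mechanisms: v_R = v/R = 0.1186 m/day, D_R = D/R = 0.008971 m²/day.
Peak time from v_R²t² + 2D_R t − x² = 0: t = (√(D_R² + v_R²x²) − D_R)/v_R².
√(D_R² + v_R²x²) = √(0.008971² + 0.1186² × 10.4²) = 1.233; v_R² = 0.01407.
t = (1.233 − 0.008971)/0.01407 = 87.0 days.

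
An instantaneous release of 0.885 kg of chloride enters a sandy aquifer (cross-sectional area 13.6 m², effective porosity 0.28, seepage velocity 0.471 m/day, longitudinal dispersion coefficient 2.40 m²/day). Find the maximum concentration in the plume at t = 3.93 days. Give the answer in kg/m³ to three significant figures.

The peak of an instantaneous 1D plume sits at x = vt; there the Gaussian factor is 1 and C_max = M/(n_e·A·√(4πDt)), where n_e·A is the pore area the mass is dissolved in.
√(4πDt) = √(4π × 2.40 × 3.93) = 10.89 m, so C_max = 0.885/(0.28 × 13.6 × 10.89) = 0.0213 kg/m³.

0.0213 kg/m³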